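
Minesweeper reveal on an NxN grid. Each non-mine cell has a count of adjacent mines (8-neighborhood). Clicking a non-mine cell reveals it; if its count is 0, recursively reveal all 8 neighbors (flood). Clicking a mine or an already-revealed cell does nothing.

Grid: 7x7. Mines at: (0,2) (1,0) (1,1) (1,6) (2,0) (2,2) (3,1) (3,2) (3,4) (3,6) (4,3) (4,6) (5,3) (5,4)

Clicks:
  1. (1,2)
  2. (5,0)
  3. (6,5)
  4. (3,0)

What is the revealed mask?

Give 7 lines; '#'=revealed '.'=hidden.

Click 1 (1,2) count=3: revealed 1 new [(1,2)] -> total=1
Click 2 (5,0) count=0: revealed 9 new [(4,0) (4,1) (4,2) (5,0) (5,1) (5,2) (6,0) (6,1) (6,2)] -> total=10
Click 3 (6,5) count=1: revealed 1 new [(6,5)] -> total=11
Click 4 (3,0) count=2: revealed 1 new [(3,0)] -> total=12

Answer: .......
..#....
.......
#......
###....
###....
###..#.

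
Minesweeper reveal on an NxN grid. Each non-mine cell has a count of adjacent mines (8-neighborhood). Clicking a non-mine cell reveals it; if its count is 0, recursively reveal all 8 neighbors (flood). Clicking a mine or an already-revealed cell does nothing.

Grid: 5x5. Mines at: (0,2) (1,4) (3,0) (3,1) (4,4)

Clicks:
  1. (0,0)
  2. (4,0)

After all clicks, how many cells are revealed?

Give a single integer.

Answer: 7

Derivation:
Click 1 (0,0) count=0: revealed 6 new [(0,0) (0,1) (1,0) (1,1) (2,0) (2,1)] -> total=6
Click 2 (4,0) count=2: revealed 1 new [(4,0)] -> total=7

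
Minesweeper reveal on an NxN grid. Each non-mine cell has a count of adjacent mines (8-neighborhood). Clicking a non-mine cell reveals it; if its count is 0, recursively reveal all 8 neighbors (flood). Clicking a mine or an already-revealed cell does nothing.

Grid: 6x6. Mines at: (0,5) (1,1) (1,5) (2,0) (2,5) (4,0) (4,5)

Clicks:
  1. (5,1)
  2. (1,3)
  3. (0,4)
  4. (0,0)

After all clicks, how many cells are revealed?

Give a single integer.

Click 1 (5,1) count=1: revealed 1 new [(5,1)] -> total=1
Click 2 (1,3) count=0: revealed 21 new [(0,2) (0,3) (0,4) (1,2) (1,3) (1,4) (2,1) (2,2) (2,3) (2,4) (3,1) (3,2) (3,3) (3,4) (4,1) (4,2) (4,3) (4,4) (5,2) (5,3) (5,4)] -> total=22
Click 3 (0,4) count=2: revealed 0 new [(none)] -> total=22
Click 4 (0,0) count=1: revealed 1 new [(0,0)] -> total=23

Answer: 23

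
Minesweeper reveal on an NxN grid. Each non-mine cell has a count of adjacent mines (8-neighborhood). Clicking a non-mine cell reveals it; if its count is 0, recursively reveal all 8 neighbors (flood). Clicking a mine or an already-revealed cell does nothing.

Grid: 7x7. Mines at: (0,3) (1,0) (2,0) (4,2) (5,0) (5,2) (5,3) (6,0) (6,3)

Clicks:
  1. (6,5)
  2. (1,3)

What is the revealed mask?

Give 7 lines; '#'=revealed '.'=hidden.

Answer: ....###
.######
.######
.######
...####
....###
....###

Derivation:
Click 1 (6,5) count=0: revealed 31 new [(0,4) (0,5) (0,6) (1,1) (1,2) (1,3) (1,4) (1,5) (1,6) (2,1) (2,2) (2,3) (2,4) (2,5) (2,6) (3,1) (3,2) (3,3) (3,4) (3,5) (3,6) (4,3) (4,4) (4,5) (4,6) (5,4) (5,5) (5,6) (6,4) (6,5) (6,6)] -> total=31
Click 2 (1,3) count=1: revealed 0 new [(none)] -> total=31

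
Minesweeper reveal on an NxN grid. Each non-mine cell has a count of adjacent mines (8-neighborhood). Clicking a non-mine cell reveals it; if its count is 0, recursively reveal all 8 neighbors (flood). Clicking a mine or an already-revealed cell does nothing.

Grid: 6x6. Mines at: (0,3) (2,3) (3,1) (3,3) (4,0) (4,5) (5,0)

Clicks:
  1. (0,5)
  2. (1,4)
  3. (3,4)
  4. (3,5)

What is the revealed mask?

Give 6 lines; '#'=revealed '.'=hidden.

Click 1 (0,5) count=0: revealed 8 new [(0,4) (0,5) (1,4) (1,5) (2,4) (2,5) (3,4) (3,5)] -> total=8
Click 2 (1,4) count=2: revealed 0 new [(none)] -> total=8
Click 3 (3,4) count=3: revealed 0 new [(none)] -> total=8
Click 4 (3,5) count=1: revealed 0 new [(none)] -> total=8

Answer: ....##
....##
....##
....##
......
......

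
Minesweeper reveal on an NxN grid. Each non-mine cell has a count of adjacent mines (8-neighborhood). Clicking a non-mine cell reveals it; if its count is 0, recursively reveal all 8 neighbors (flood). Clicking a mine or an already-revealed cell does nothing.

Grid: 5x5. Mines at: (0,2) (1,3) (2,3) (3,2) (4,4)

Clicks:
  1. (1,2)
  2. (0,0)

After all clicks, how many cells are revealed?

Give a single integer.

Click 1 (1,2) count=3: revealed 1 new [(1,2)] -> total=1
Click 2 (0,0) count=0: revealed 10 new [(0,0) (0,1) (1,0) (1,1) (2,0) (2,1) (3,0) (3,1) (4,0) (4,1)] -> total=11

Answer: 11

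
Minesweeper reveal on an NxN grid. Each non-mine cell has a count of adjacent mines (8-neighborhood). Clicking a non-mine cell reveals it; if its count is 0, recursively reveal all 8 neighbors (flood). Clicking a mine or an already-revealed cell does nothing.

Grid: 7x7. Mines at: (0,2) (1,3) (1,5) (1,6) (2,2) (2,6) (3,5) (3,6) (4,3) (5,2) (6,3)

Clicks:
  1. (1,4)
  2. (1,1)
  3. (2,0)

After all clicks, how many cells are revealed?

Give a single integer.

Click 1 (1,4) count=2: revealed 1 new [(1,4)] -> total=1
Click 2 (1,1) count=2: revealed 1 new [(1,1)] -> total=2
Click 3 (2,0) count=0: revealed 13 new [(0,0) (0,1) (1,0) (2,0) (2,1) (3,0) (3,1) (4,0) (4,1) (5,0) (5,1) (6,0) (6,1)] -> total=15

Answer: 15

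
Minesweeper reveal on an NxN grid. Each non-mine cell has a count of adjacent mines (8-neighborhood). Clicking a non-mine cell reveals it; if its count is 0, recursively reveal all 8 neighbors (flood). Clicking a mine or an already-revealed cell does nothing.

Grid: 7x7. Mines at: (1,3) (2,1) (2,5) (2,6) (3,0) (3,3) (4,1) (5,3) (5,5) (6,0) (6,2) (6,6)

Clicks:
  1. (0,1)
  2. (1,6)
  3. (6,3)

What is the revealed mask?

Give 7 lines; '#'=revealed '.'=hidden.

Answer: ###....
###...#
.......
.......
.......
.......
...#...

Derivation:
Click 1 (0,1) count=0: revealed 6 new [(0,0) (0,1) (0,2) (1,0) (1,1) (1,2)] -> total=6
Click 2 (1,6) count=2: revealed 1 new [(1,6)] -> total=7
Click 3 (6,3) count=2: revealed 1 new [(6,3)] -> total=8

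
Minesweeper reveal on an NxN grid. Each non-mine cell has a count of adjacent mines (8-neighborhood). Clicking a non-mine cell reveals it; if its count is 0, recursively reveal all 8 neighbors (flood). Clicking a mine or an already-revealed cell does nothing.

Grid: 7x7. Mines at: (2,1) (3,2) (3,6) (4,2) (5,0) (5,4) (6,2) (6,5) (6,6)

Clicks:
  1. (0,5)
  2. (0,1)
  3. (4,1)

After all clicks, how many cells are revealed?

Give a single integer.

Answer: 26

Derivation:
Click 1 (0,5) count=0: revealed 25 new [(0,0) (0,1) (0,2) (0,3) (0,4) (0,5) (0,6) (1,0) (1,1) (1,2) (1,3) (1,4) (1,5) (1,6) (2,2) (2,3) (2,4) (2,5) (2,6) (3,3) (3,4) (3,5) (4,3) (4,4) (4,5)] -> total=25
Click 2 (0,1) count=0: revealed 0 new [(none)] -> total=25
Click 3 (4,1) count=3: revealed 1 new [(4,1)] -> total=26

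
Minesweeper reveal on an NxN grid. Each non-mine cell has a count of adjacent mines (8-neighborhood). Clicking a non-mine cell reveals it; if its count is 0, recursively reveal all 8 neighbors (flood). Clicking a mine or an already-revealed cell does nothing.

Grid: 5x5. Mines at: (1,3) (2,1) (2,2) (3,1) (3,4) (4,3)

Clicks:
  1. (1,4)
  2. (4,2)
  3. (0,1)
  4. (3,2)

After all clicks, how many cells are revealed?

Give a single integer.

Answer: 9

Derivation:
Click 1 (1,4) count=1: revealed 1 new [(1,4)] -> total=1
Click 2 (4,2) count=2: revealed 1 new [(4,2)] -> total=2
Click 3 (0,1) count=0: revealed 6 new [(0,0) (0,1) (0,2) (1,0) (1,1) (1,2)] -> total=8
Click 4 (3,2) count=4: revealed 1 new [(3,2)] -> total=9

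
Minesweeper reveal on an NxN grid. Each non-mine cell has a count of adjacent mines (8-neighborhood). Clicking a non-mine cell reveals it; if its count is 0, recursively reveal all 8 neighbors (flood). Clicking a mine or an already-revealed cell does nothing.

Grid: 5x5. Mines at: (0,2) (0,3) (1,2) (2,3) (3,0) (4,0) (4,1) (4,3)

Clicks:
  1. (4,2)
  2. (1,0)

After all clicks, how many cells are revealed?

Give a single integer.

Answer: 7

Derivation:
Click 1 (4,2) count=2: revealed 1 new [(4,2)] -> total=1
Click 2 (1,0) count=0: revealed 6 new [(0,0) (0,1) (1,0) (1,1) (2,0) (2,1)] -> total=7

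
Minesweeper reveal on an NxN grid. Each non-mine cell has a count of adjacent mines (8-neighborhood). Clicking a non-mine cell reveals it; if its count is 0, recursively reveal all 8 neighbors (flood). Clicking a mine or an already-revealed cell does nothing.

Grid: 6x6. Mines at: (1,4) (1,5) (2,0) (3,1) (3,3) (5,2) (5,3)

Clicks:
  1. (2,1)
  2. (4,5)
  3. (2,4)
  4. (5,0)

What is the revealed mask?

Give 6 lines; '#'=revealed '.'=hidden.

Click 1 (2,1) count=2: revealed 1 new [(2,1)] -> total=1
Click 2 (4,5) count=0: revealed 8 new [(2,4) (2,5) (3,4) (3,5) (4,4) (4,5) (5,4) (5,5)] -> total=9
Click 3 (2,4) count=3: revealed 0 new [(none)] -> total=9
Click 4 (5,0) count=0: revealed 4 new [(4,0) (4,1) (5,0) (5,1)] -> total=13

Answer: ......
......
.#..##
....##
##..##
##..##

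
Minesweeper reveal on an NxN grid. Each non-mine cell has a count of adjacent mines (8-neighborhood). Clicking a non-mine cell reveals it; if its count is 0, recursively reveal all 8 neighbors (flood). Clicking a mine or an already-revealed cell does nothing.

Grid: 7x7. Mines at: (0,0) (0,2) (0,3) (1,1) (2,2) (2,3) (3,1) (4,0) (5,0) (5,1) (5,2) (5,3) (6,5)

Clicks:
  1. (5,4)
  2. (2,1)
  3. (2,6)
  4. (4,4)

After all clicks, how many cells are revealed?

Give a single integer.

Click 1 (5,4) count=2: revealed 1 new [(5,4)] -> total=1
Click 2 (2,1) count=3: revealed 1 new [(2,1)] -> total=2
Click 3 (2,6) count=0: revealed 17 new [(0,4) (0,5) (0,6) (1,4) (1,5) (1,6) (2,4) (2,5) (2,6) (3,4) (3,5) (3,6) (4,4) (4,5) (4,6) (5,5) (5,6)] -> total=19
Click 4 (4,4) count=1: revealed 0 new [(none)] -> total=19

Answer: 19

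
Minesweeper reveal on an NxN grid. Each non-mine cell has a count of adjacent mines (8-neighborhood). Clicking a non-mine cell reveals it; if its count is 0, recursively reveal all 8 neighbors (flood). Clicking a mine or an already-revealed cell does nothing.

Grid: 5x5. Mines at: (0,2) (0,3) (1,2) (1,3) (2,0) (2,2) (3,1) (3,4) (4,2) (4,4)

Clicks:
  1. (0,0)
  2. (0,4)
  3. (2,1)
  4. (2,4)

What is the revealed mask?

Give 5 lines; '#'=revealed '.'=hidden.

Click 1 (0,0) count=0: revealed 4 new [(0,0) (0,1) (1,0) (1,1)] -> total=4
Click 2 (0,4) count=2: revealed 1 new [(0,4)] -> total=5
Click 3 (2,1) count=4: revealed 1 new [(2,1)] -> total=6
Click 4 (2,4) count=2: revealed 1 new [(2,4)] -> total=7

Answer: ##..#
##...
.#..#
.....
.....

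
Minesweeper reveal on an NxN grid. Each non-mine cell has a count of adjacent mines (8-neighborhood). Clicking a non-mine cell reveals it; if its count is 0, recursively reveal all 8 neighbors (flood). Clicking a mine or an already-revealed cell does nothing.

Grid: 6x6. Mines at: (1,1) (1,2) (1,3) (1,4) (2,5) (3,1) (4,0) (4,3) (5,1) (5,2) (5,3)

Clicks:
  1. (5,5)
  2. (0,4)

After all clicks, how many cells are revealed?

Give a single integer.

Click 1 (5,5) count=0: revealed 6 new [(3,4) (3,5) (4,4) (4,5) (5,4) (5,5)] -> total=6
Click 2 (0,4) count=2: revealed 1 new [(0,4)] -> total=7

Answer: 7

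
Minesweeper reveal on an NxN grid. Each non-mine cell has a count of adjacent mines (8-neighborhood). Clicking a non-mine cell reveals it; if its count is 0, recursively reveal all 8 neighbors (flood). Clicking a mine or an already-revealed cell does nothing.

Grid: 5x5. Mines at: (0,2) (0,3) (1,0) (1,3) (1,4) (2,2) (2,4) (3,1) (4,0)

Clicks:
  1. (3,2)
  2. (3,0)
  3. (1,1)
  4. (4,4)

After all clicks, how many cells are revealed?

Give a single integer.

Click 1 (3,2) count=2: revealed 1 new [(3,2)] -> total=1
Click 2 (3,0) count=2: revealed 1 new [(3,0)] -> total=2
Click 3 (1,1) count=3: revealed 1 new [(1,1)] -> total=3
Click 4 (4,4) count=0: revealed 5 new [(3,3) (3,4) (4,2) (4,3) (4,4)] -> total=8

Answer: 8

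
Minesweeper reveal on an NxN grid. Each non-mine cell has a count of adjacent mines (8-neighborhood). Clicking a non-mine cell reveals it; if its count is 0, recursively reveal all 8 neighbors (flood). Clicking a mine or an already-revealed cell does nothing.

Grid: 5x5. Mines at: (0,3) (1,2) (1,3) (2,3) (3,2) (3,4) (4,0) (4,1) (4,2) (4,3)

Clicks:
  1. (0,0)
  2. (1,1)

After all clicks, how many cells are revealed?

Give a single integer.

Answer: 8

Derivation:
Click 1 (0,0) count=0: revealed 8 new [(0,0) (0,1) (1,0) (1,1) (2,0) (2,1) (3,0) (3,1)] -> total=8
Click 2 (1,1) count=1: revealed 0 new [(none)] -> total=8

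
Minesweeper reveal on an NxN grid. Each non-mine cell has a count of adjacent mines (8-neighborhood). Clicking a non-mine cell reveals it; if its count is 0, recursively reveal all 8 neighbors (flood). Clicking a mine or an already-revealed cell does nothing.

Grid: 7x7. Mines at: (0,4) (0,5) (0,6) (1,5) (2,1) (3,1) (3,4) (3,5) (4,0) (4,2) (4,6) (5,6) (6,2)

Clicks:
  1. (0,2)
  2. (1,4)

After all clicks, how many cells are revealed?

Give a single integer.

Answer: 9

Derivation:
Click 1 (0,2) count=0: revealed 8 new [(0,0) (0,1) (0,2) (0,3) (1,0) (1,1) (1,2) (1,3)] -> total=8
Click 2 (1,4) count=3: revealed 1 new [(1,4)] -> total=9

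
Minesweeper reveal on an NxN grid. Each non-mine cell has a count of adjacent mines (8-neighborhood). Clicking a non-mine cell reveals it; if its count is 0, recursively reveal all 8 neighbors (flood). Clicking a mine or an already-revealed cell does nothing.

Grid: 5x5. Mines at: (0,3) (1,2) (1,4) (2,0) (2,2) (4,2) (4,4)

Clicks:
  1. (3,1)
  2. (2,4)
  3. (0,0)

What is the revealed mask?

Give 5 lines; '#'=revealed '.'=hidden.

Answer: ##...
##...
....#
.#...
.....

Derivation:
Click 1 (3,1) count=3: revealed 1 new [(3,1)] -> total=1
Click 2 (2,4) count=1: revealed 1 new [(2,4)] -> total=2
Click 3 (0,0) count=0: revealed 4 new [(0,0) (0,1) (1,0) (1,1)] -> total=6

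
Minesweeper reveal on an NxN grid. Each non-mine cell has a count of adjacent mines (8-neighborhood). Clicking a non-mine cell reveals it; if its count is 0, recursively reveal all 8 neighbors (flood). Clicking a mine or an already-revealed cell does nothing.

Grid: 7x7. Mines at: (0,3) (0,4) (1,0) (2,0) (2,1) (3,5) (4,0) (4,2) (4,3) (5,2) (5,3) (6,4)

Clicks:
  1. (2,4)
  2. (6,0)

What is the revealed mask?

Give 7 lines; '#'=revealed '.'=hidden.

Answer: .......
.......
....#..
.......
.......
##.....
##.....

Derivation:
Click 1 (2,4) count=1: revealed 1 new [(2,4)] -> total=1
Click 2 (6,0) count=0: revealed 4 new [(5,0) (5,1) (6,0) (6,1)] -> total=5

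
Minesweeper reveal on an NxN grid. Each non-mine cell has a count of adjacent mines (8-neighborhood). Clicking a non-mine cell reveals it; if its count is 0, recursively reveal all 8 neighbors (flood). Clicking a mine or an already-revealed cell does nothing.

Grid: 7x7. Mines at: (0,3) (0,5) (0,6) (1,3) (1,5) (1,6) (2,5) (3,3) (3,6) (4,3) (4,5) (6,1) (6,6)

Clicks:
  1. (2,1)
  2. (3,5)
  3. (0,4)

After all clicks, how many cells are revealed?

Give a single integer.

Click 1 (2,1) count=0: revealed 18 new [(0,0) (0,1) (0,2) (1,0) (1,1) (1,2) (2,0) (2,1) (2,2) (3,0) (3,1) (3,2) (4,0) (4,1) (4,2) (5,0) (5,1) (5,2)] -> total=18
Click 2 (3,5) count=3: revealed 1 new [(3,5)] -> total=19
Click 3 (0,4) count=4: revealed 1 new [(0,4)] -> total=20

Answer: 20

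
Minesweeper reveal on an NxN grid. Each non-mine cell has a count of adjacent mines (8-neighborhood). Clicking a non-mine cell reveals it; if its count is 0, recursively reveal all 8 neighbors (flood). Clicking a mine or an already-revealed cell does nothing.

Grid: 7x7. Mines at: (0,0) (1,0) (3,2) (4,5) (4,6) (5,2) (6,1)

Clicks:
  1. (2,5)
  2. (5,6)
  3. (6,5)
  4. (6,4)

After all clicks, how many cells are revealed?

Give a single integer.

Click 1 (2,5) count=0: revealed 22 new [(0,1) (0,2) (0,3) (0,4) (0,5) (0,6) (1,1) (1,2) (1,3) (1,4) (1,5) (1,6) (2,1) (2,2) (2,3) (2,4) (2,5) (2,6) (3,3) (3,4) (3,5) (3,6)] -> total=22
Click 2 (5,6) count=2: revealed 1 new [(5,6)] -> total=23
Click 3 (6,5) count=0: revealed 7 new [(5,3) (5,4) (5,5) (6,3) (6,4) (6,5) (6,6)] -> total=30
Click 4 (6,4) count=0: revealed 0 new [(none)] -> total=30

Answer: 30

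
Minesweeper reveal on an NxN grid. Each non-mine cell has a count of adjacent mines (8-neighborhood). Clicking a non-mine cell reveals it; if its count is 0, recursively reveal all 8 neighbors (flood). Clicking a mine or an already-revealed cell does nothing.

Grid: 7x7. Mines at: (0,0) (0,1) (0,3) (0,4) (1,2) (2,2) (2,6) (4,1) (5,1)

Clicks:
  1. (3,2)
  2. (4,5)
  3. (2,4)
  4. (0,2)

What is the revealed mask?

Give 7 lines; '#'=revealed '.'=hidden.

Click 1 (3,2) count=2: revealed 1 new [(3,2)] -> total=1
Click 2 (4,5) count=0: revealed 25 new [(1,3) (1,4) (1,5) (2,3) (2,4) (2,5) (3,3) (3,4) (3,5) (3,6) (4,2) (4,3) (4,4) (4,5) (4,6) (5,2) (5,3) (5,4) (5,5) (5,6) (6,2) (6,3) (6,4) (6,5) (6,6)] -> total=26
Click 3 (2,4) count=0: revealed 0 new [(none)] -> total=26
Click 4 (0,2) count=3: revealed 1 new [(0,2)] -> total=27

Answer: ..#....
...###.
...###.
..#####
..#####
..#####
..#####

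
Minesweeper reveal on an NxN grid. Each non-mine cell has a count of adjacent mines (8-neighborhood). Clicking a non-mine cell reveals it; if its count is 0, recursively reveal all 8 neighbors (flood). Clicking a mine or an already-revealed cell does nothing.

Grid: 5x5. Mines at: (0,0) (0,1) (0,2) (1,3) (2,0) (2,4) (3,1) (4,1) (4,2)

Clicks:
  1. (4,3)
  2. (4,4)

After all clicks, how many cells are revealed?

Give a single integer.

Click 1 (4,3) count=1: revealed 1 new [(4,3)] -> total=1
Click 2 (4,4) count=0: revealed 3 new [(3,3) (3,4) (4,4)] -> total=4

Answer: 4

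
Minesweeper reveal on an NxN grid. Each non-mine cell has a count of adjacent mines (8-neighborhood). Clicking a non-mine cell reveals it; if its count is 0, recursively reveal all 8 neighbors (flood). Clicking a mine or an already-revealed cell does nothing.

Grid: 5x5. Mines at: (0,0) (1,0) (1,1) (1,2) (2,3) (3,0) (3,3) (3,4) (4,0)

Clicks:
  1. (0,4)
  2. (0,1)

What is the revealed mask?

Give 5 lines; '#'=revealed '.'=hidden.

Answer: .#.##
...##
.....
.....
.....

Derivation:
Click 1 (0,4) count=0: revealed 4 new [(0,3) (0,4) (1,3) (1,4)] -> total=4
Click 2 (0,1) count=4: revealed 1 new [(0,1)] -> total=5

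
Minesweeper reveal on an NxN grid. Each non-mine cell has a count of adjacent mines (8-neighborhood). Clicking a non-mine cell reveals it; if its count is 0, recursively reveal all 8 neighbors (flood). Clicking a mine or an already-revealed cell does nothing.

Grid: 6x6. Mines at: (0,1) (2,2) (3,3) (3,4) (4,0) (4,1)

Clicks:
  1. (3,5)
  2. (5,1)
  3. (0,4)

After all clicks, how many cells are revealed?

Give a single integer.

Answer: 13

Derivation:
Click 1 (3,5) count=1: revealed 1 new [(3,5)] -> total=1
Click 2 (5,1) count=2: revealed 1 new [(5,1)] -> total=2
Click 3 (0,4) count=0: revealed 11 new [(0,2) (0,3) (0,4) (0,5) (1,2) (1,3) (1,4) (1,5) (2,3) (2,4) (2,5)] -> total=13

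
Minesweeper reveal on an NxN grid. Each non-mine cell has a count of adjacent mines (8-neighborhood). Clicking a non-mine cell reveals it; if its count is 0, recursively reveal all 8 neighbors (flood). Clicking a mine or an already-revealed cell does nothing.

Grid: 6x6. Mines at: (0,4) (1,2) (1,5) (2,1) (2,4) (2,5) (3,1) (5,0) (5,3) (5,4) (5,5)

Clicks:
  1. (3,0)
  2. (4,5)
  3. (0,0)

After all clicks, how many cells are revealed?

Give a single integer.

Click 1 (3,0) count=2: revealed 1 new [(3,0)] -> total=1
Click 2 (4,5) count=2: revealed 1 new [(4,5)] -> total=2
Click 3 (0,0) count=0: revealed 4 new [(0,0) (0,1) (1,0) (1,1)] -> total=6

Answer: 6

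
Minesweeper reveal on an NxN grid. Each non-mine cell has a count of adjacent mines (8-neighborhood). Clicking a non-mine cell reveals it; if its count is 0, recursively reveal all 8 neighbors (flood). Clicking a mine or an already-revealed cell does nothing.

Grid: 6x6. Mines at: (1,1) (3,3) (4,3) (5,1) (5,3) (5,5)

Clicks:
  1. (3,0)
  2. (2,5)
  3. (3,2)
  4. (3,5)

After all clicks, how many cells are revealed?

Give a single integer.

Click 1 (3,0) count=0: revealed 9 new [(2,0) (2,1) (2,2) (3,0) (3,1) (3,2) (4,0) (4,1) (4,2)] -> total=9
Click 2 (2,5) count=0: revealed 15 new [(0,2) (0,3) (0,4) (0,5) (1,2) (1,3) (1,4) (1,5) (2,3) (2,4) (2,5) (3,4) (3,5) (4,4) (4,5)] -> total=24
Click 3 (3,2) count=2: revealed 0 new [(none)] -> total=24
Click 4 (3,5) count=0: revealed 0 new [(none)] -> total=24

Answer: 24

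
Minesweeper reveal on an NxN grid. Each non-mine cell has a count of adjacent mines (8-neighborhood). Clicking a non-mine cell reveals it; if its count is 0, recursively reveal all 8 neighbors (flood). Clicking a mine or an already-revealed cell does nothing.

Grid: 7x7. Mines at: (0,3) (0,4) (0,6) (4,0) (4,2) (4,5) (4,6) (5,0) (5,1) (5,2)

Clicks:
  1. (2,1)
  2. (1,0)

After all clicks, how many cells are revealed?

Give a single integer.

Answer: 24

Derivation:
Click 1 (2,1) count=0: revealed 24 new [(0,0) (0,1) (0,2) (1,0) (1,1) (1,2) (1,3) (1,4) (1,5) (1,6) (2,0) (2,1) (2,2) (2,3) (2,4) (2,5) (2,6) (3,0) (3,1) (3,2) (3,3) (3,4) (3,5) (3,6)] -> total=24
Click 2 (1,0) count=0: revealed 0 new [(none)] -> total=24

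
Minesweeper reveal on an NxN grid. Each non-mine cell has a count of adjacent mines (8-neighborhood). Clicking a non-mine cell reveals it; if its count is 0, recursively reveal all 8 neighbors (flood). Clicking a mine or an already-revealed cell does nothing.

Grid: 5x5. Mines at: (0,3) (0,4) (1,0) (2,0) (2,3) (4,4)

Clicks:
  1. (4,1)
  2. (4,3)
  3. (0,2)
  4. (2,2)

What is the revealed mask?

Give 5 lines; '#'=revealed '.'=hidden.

Click 1 (4,1) count=0: revealed 8 new [(3,0) (3,1) (3,2) (3,3) (4,0) (4,1) (4,2) (4,3)] -> total=8
Click 2 (4,3) count=1: revealed 0 new [(none)] -> total=8
Click 3 (0,2) count=1: revealed 1 new [(0,2)] -> total=9
Click 4 (2,2) count=1: revealed 1 new [(2,2)] -> total=10

Answer: ..#..
.....
..#..
####.
####.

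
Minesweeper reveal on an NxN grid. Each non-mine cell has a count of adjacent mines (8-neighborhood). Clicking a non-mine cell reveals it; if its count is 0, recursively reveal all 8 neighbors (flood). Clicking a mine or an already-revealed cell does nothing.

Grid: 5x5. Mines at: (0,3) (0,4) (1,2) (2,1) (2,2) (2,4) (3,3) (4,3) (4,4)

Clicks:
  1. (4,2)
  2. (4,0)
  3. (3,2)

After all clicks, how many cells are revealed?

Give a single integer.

Answer: 6

Derivation:
Click 1 (4,2) count=2: revealed 1 new [(4,2)] -> total=1
Click 2 (4,0) count=0: revealed 5 new [(3,0) (3,1) (3,2) (4,0) (4,1)] -> total=6
Click 3 (3,2) count=4: revealed 0 new [(none)] -> total=6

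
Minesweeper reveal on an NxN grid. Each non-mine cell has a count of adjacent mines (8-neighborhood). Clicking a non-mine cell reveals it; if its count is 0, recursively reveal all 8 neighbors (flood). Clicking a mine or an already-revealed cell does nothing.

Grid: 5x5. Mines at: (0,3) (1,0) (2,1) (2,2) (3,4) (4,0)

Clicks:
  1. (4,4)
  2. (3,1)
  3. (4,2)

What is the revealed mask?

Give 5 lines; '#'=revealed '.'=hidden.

Answer: .....
.....
.....
.###.
.####

Derivation:
Click 1 (4,4) count=1: revealed 1 new [(4,4)] -> total=1
Click 2 (3,1) count=3: revealed 1 new [(3,1)] -> total=2
Click 3 (4,2) count=0: revealed 5 new [(3,2) (3,3) (4,1) (4,2) (4,3)] -> total=7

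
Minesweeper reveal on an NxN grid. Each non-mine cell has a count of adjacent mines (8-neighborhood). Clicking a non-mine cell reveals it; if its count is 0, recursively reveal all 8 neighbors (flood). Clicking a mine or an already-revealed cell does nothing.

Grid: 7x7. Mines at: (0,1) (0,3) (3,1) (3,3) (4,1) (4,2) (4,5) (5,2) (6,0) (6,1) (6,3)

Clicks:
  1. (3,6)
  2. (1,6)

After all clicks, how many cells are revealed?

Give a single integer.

Answer: 12

Derivation:
Click 1 (3,6) count=1: revealed 1 new [(3,6)] -> total=1
Click 2 (1,6) count=0: revealed 11 new [(0,4) (0,5) (0,6) (1,4) (1,5) (1,6) (2,4) (2,5) (2,6) (3,4) (3,5)] -> total=12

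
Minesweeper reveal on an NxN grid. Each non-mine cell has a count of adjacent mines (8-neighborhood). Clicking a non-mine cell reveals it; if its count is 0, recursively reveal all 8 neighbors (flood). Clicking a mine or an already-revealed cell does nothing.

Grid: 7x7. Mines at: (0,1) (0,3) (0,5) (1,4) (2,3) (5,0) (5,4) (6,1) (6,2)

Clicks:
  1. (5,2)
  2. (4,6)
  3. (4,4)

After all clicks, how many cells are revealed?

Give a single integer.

Answer: 16

Derivation:
Click 1 (5,2) count=2: revealed 1 new [(5,2)] -> total=1
Click 2 (4,6) count=0: revealed 15 new [(1,5) (1,6) (2,4) (2,5) (2,6) (3,4) (3,5) (3,6) (4,4) (4,5) (4,6) (5,5) (5,6) (6,5) (6,6)] -> total=16
Click 3 (4,4) count=1: revealed 0 new [(none)] -> total=16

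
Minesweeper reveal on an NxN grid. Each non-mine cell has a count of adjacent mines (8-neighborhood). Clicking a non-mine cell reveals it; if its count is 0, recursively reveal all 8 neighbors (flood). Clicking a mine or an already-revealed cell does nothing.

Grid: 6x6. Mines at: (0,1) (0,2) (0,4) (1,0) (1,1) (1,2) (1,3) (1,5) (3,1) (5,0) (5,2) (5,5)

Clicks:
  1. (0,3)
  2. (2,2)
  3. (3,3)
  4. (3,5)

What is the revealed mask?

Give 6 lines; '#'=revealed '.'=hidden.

Answer: ...#..
......
..####
..####
..####
......

Derivation:
Click 1 (0,3) count=4: revealed 1 new [(0,3)] -> total=1
Click 2 (2,2) count=4: revealed 1 new [(2,2)] -> total=2
Click 3 (3,3) count=0: revealed 11 new [(2,3) (2,4) (2,5) (3,2) (3,3) (3,4) (3,5) (4,2) (4,3) (4,4) (4,5)] -> total=13
Click 4 (3,5) count=0: revealed 0 new [(none)] -> total=13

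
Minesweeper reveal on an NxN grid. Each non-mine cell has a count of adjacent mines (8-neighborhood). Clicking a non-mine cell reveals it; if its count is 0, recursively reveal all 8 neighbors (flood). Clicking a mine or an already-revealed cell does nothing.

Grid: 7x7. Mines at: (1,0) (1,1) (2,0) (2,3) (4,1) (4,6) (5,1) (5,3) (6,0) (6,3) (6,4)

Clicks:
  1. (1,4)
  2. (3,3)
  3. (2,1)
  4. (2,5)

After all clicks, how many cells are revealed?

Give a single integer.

Answer: 18

Derivation:
Click 1 (1,4) count=1: revealed 1 new [(1,4)] -> total=1
Click 2 (3,3) count=1: revealed 1 new [(3,3)] -> total=2
Click 3 (2,1) count=3: revealed 1 new [(2,1)] -> total=3
Click 4 (2,5) count=0: revealed 15 new [(0,2) (0,3) (0,4) (0,5) (0,6) (1,2) (1,3) (1,5) (1,6) (2,4) (2,5) (2,6) (3,4) (3,5) (3,6)] -> total=18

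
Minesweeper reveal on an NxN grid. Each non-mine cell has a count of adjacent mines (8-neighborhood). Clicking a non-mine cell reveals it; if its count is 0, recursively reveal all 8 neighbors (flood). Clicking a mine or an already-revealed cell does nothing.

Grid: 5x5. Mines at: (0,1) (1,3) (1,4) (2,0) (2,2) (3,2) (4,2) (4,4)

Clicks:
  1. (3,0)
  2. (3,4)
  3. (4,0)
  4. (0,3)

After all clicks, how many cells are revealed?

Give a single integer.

Answer: 6

Derivation:
Click 1 (3,0) count=1: revealed 1 new [(3,0)] -> total=1
Click 2 (3,4) count=1: revealed 1 new [(3,4)] -> total=2
Click 3 (4,0) count=0: revealed 3 new [(3,1) (4,0) (4,1)] -> total=5
Click 4 (0,3) count=2: revealed 1 new [(0,3)] -> total=6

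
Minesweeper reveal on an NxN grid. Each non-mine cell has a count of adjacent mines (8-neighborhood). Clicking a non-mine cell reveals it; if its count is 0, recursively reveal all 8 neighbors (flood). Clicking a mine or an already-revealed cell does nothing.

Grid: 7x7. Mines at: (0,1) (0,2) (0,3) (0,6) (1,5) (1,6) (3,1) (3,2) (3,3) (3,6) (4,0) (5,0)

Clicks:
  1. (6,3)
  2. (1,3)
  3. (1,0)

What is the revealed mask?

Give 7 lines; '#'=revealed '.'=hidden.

Answer: .......
#..#...
.......
.......
.######
.######
.######

Derivation:
Click 1 (6,3) count=0: revealed 18 new [(4,1) (4,2) (4,3) (4,4) (4,5) (4,6) (5,1) (5,2) (5,3) (5,4) (5,5) (5,6) (6,1) (6,2) (6,3) (6,4) (6,5) (6,6)] -> total=18
Click 2 (1,3) count=2: revealed 1 new [(1,3)] -> total=19
Click 3 (1,0) count=1: revealed 1 new [(1,0)] -> total=20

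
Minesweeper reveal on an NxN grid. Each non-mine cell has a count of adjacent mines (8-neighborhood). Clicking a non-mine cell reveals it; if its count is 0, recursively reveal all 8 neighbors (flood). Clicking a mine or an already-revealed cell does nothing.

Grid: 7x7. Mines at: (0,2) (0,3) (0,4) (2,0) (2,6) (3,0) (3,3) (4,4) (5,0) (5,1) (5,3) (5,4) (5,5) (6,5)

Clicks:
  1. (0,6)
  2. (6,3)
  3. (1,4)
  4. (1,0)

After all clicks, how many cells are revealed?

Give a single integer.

Click 1 (0,6) count=0: revealed 4 new [(0,5) (0,6) (1,5) (1,6)] -> total=4
Click 2 (6,3) count=2: revealed 1 new [(6,3)] -> total=5
Click 3 (1,4) count=2: revealed 1 new [(1,4)] -> total=6
Click 4 (1,0) count=1: revealed 1 new [(1,0)] -> total=7

Answer: 7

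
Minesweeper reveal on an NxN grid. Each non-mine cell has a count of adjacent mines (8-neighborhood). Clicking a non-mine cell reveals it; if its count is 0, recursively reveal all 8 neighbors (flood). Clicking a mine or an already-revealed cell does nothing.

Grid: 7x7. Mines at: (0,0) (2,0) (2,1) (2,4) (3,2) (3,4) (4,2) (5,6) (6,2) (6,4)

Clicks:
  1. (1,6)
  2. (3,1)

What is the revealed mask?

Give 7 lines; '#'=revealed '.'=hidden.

Click 1 (1,6) count=0: revealed 18 new [(0,1) (0,2) (0,3) (0,4) (0,5) (0,6) (1,1) (1,2) (1,3) (1,4) (1,5) (1,6) (2,5) (2,6) (3,5) (3,6) (4,5) (4,6)] -> total=18
Click 2 (3,1) count=4: revealed 1 new [(3,1)] -> total=19

Answer: .######
.######
.....##
.#...##
.....##
.......
.......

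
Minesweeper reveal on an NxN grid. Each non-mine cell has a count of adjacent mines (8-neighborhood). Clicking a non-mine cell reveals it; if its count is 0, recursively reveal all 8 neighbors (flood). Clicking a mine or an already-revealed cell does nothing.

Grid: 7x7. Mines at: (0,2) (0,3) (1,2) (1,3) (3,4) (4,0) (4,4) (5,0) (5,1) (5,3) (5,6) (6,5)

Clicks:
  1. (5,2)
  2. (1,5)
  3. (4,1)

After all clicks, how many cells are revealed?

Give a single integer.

Answer: 15

Derivation:
Click 1 (5,2) count=2: revealed 1 new [(5,2)] -> total=1
Click 2 (1,5) count=0: revealed 13 new [(0,4) (0,5) (0,6) (1,4) (1,5) (1,6) (2,4) (2,5) (2,6) (3,5) (3,6) (4,5) (4,6)] -> total=14
Click 3 (4,1) count=3: revealed 1 new [(4,1)] -> total=15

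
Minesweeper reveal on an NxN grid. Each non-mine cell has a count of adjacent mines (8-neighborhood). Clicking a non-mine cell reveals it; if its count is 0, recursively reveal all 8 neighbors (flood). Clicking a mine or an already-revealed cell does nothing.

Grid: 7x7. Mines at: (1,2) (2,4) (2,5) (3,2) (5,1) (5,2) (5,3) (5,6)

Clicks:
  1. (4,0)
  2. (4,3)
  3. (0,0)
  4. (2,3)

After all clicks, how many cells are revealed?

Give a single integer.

Answer: 12

Derivation:
Click 1 (4,0) count=1: revealed 1 new [(4,0)] -> total=1
Click 2 (4,3) count=3: revealed 1 new [(4,3)] -> total=2
Click 3 (0,0) count=0: revealed 9 new [(0,0) (0,1) (1,0) (1,1) (2,0) (2,1) (3,0) (3,1) (4,1)] -> total=11
Click 4 (2,3) count=3: revealed 1 new [(2,3)] -> total=12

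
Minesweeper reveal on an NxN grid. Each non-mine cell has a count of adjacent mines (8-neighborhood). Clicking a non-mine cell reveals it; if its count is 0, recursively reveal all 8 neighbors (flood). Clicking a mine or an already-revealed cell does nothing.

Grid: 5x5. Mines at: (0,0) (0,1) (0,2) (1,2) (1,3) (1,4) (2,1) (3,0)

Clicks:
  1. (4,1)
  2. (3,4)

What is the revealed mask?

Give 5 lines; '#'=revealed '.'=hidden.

Answer: .....
.....
..###
.####
.####

Derivation:
Click 1 (4,1) count=1: revealed 1 new [(4,1)] -> total=1
Click 2 (3,4) count=0: revealed 10 new [(2,2) (2,3) (2,4) (3,1) (3,2) (3,3) (3,4) (4,2) (4,3) (4,4)] -> total=11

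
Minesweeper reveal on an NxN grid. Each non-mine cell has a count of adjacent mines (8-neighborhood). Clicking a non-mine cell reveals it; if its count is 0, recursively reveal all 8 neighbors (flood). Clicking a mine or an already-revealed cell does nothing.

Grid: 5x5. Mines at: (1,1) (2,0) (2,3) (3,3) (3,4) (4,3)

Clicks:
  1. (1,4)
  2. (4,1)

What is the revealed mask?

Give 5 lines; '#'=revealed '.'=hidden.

Answer: .....
....#
.....
###..
###..

Derivation:
Click 1 (1,4) count=1: revealed 1 new [(1,4)] -> total=1
Click 2 (4,1) count=0: revealed 6 new [(3,0) (3,1) (3,2) (4,0) (4,1) (4,2)] -> total=7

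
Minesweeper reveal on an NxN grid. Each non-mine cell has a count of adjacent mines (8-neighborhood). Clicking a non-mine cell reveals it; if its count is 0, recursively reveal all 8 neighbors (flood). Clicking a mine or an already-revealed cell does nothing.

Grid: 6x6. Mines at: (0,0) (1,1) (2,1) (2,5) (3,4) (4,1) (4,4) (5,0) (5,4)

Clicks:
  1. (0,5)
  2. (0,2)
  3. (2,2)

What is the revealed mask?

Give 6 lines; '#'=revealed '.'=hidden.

Answer: ..####
..####
..###.
......
......
......

Derivation:
Click 1 (0,5) count=0: revealed 11 new [(0,2) (0,3) (0,4) (0,5) (1,2) (1,3) (1,4) (1,5) (2,2) (2,3) (2,4)] -> total=11
Click 2 (0,2) count=1: revealed 0 new [(none)] -> total=11
Click 3 (2,2) count=2: revealed 0 new [(none)] -> total=11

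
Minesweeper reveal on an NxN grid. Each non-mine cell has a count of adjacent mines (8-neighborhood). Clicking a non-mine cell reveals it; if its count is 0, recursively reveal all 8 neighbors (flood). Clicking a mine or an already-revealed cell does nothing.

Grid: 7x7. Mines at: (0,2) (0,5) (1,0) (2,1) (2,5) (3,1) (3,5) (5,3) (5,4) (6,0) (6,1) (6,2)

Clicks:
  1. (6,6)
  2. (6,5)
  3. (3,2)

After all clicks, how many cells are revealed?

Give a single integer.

Click 1 (6,6) count=0: revealed 6 new [(4,5) (4,6) (5,5) (5,6) (6,5) (6,6)] -> total=6
Click 2 (6,5) count=1: revealed 0 new [(none)] -> total=6
Click 3 (3,2) count=2: revealed 1 new [(3,2)] -> total=7

Answer: 7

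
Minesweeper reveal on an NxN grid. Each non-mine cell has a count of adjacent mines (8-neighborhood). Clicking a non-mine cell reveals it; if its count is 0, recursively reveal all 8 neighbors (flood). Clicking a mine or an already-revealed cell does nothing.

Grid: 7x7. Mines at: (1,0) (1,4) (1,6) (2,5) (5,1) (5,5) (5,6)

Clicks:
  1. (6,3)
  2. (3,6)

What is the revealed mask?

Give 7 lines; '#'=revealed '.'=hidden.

Click 1 (6,3) count=0: revealed 27 new [(0,1) (0,2) (0,3) (1,1) (1,2) (1,3) (2,0) (2,1) (2,2) (2,3) (2,4) (3,0) (3,1) (3,2) (3,3) (3,4) (4,0) (4,1) (4,2) (4,3) (4,4) (5,2) (5,3) (5,4) (6,2) (6,3) (6,4)] -> total=27
Click 2 (3,6) count=1: revealed 1 new [(3,6)] -> total=28

Answer: .###...
.###...
#####..
#####.#
#####..
..###..
..###..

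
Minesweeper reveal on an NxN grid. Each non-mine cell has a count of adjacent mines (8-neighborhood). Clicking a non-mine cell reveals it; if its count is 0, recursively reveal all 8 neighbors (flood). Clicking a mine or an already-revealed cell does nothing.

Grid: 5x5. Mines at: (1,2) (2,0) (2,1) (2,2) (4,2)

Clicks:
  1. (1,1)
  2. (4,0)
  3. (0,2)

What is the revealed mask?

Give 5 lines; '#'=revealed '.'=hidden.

Answer: ..#..
.#...
.....
##...
##...

Derivation:
Click 1 (1,1) count=4: revealed 1 new [(1,1)] -> total=1
Click 2 (4,0) count=0: revealed 4 new [(3,0) (3,1) (4,0) (4,1)] -> total=5
Click 3 (0,2) count=1: revealed 1 new [(0,2)] -> total=6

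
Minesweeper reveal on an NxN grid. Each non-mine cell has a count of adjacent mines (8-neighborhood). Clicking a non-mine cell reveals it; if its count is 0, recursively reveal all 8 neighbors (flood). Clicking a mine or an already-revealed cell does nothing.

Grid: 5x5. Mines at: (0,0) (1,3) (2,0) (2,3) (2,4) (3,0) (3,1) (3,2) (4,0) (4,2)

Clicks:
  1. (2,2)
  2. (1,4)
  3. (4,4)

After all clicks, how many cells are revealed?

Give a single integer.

Answer: 6

Derivation:
Click 1 (2,2) count=4: revealed 1 new [(2,2)] -> total=1
Click 2 (1,4) count=3: revealed 1 new [(1,4)] -> total=2
Click 3 (4,4) count=0: revealed 4 new [(3,3) (3,4) (4,3) (4,4)] -> total=6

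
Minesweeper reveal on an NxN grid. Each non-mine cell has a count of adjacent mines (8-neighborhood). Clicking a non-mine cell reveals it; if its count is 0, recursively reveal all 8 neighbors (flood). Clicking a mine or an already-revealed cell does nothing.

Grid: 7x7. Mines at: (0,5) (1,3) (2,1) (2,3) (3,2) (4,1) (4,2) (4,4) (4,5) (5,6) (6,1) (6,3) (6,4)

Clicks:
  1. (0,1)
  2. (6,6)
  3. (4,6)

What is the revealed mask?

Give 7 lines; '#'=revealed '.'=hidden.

Click 1 (0,1) count=0: revealed 6 new [(0,0) (0,1) (0,2) (1,0) (1,1) (1,2)] -> total=6
Click 2 (6,6) count=1: revealed 1 new [(6,6)] -> total=7
Click 3 (4,6) count=2: revealed 1 new [(4,6)] -> total=8

Answer: ###....
###....
.......
.......
......#
.......
......#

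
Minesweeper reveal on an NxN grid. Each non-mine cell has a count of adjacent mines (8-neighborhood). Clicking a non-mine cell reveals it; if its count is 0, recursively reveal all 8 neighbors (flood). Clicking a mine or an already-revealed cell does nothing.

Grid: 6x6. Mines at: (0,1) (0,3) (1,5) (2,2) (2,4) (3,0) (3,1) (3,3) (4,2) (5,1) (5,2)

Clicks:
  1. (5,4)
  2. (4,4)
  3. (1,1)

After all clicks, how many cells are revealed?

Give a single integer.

Click 1 (5,4) count=0: revealed 8 new [(3,4) (3,5) (4,3) (4,4) (4,5) (5,3) (5,4) (5,5)] -> total=8
Click 2 (4,4) count=1: revealed 0 new [(none)] -> total=8
Click 3 (1,1) count=2: revealed 1 new [(1,1)] -> total=9

Answer: 9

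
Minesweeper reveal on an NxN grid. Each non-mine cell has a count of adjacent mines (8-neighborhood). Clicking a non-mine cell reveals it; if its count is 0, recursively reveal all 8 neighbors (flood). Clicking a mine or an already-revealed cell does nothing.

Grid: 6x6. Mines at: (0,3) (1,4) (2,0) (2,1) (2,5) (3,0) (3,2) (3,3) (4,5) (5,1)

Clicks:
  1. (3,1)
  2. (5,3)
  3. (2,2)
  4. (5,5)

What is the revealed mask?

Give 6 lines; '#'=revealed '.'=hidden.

Answer: ......
......
..#...
.#....
..###.
..####

Derivation:
Click 1 (3,1) count=4: revealed 1 new [(3,1)] -> total=1
Click 2 (5,3) count=0: revealed 6 new [(4,2) (4,3) (4,4) (5,2) (5,3) (5,4)] -> total=7
Click 3 (2,2) count=3: revealed 1 new [(2,2)] -> total=8
Click 4 (5,5) count=1: revealed 1 new [(5,5)] -> total=9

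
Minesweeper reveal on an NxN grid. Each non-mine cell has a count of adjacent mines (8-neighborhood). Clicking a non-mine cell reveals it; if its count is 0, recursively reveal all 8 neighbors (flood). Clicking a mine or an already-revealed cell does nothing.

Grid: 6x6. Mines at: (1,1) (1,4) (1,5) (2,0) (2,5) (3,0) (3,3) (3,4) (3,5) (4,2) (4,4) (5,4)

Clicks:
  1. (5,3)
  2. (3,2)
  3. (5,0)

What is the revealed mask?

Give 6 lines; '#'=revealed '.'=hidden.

Click 1 (5,3) count=3: revealed 1 new [(5,3)] -> total=1
Click 2 (3,2) count=2: revealed 1 new [(3,2)] -> total=2
Click 3 (5,0) count=0: revealed 4 new [(4,0) (4,1) (5,0) (5,1)] -> total=6

Answer: ......
......
......
..#...
##....
##.#..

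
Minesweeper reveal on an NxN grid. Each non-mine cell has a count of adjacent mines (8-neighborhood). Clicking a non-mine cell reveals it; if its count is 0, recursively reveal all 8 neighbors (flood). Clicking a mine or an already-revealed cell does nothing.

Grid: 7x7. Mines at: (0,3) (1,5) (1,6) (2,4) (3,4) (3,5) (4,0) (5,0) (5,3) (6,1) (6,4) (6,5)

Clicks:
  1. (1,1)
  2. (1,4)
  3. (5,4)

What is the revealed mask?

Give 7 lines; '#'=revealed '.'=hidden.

Click 1 (1,1) count=0: revealed 18 new [(0,0) (0,1) (0,2) (1,0) (1,1) (1,2) (1,3) (2,0) (2,1) (2,2) (2,3) (3,0) (3,1) (3,2) (3,3) (4,1) (4,2) (4,3)] -> total=18
Click 2 (1,4) count=3: revealed 1 new [(1,4)] -> total=19
Click 3 (5,4) count=3: revealed 1 new [(5,4)] -> total=20

Answer: ###....
#####..
####...
####...
.###...
....#..
.......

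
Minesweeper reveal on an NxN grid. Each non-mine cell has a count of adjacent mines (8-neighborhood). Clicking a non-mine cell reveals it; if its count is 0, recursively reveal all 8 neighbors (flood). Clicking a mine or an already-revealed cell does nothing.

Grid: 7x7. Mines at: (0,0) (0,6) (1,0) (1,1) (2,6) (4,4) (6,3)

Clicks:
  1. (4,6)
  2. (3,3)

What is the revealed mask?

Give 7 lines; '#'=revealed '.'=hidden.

Click 1 (4,6) count=0: revealed 10 new [(3,5) (3,6) (4,5) (4,6) (5,4) (5,5) (5,6) (6,4) (6,5) (6,6)] -> total=10
Click 2 (3,3) count=1: revealed 1 new [(3,3)] -> total=11

Answer: .......
.......
.......
...#.##
.....##
....###
....###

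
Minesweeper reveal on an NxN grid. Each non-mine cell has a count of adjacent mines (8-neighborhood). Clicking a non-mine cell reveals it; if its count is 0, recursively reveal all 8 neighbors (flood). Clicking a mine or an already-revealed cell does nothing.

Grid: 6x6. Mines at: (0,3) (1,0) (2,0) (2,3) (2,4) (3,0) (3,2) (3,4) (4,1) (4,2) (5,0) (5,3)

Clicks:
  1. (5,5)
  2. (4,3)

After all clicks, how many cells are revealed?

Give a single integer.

Click 1 (5,5) count=0: revealed 4 new [(4,4) (4,5) (5,4) (5,5)] -> total=4
Click 2 (4,3) count=4: revealed 1 new [(4,3)] -> total=5

Answer: 5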